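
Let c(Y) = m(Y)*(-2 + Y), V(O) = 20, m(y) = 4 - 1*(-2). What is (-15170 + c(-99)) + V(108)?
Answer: -15756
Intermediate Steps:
m(y) = 6 (m(y) = 4 + 2 = 6)
c(Y) = -12 + 6*Y (c(Y) = 6*(-2 + Y) = -12 + 6*Y)
(-15170 + c(-99)) + V(108) = (-15170 + (-12 + 6*(-99))) + 20 = (-15170 + (-12 - 594)) + 20 = (-15170 - 606) + 20 = -15776 + 20 = -15756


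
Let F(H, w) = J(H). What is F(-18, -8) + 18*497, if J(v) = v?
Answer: 8928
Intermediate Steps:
F(H, w) = H
F(-18, -8) + 18*497 = -18 + 18*497 = -18 + 8946 = 8928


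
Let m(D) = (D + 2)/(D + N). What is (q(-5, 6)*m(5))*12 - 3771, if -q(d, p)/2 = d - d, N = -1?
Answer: -3771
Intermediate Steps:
q(d, p) = 0 (q(d, p) = -2*(d - d) = -2*0 = 0)
m(D) = (2 + D)/(-1 + D) (m(D) = (D + 2)/(D - 1) = (2 + D)/(-1 + D))
(q(-5, 6)*m(5))*12 - 3771 = (0*((2 + 5)/(-1 + 5)))*12 - 3771 = (0*(7/4))*12 - 3771 = 0*12 - 3771 = 0 - 3771 = -3771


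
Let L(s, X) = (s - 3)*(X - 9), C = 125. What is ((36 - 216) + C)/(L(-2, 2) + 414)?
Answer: -55/449 ≈ -0.12249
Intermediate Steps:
L(s, X) = (-9 + X)*(-3 + s) (L(s, X) = (-3 + s)*(-9 + X) = (-9 + X)*(-3 + s))
((36 - 216) + C)/(L(-2, 2) + 414) = ((36 - 216) + 125)/((27 - 9*(-2) - 3*2 + 2*(-2)) + 414) = (-180 + 125)/((27 + 18 - 6 - 4) + 414) = -55/(35 + 414) = -55/449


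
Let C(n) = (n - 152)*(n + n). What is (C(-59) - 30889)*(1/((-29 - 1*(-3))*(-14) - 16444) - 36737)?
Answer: 1179689729117/5360 ≈ 2.2009e+8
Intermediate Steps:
C(n) = 2*n*(-152 + n) (C(n) = (-152 + n)*(2*n) = 2*n*(-152 + n))
(C(-59) - 30889)*(1/((-29 - 1*(-3))*(-14) - 16444) - 36737) = (2*(-59)*(-152 - 59) - 30889)*(1/((-29 - 1*(-3))*(-14) - 16444) - 36737) = (2*(-59)*(-211) - 30889)*(1/((-29 + 3)*(-14) - 16444) - 36737) = (24898 - 30889)*(1/(-26*(-14) - 16444) - 36737) = -5991*(1/(364 - 16444) - 36737) = -5991*(1/(-16080) - 36737) = -5991*(-1/16080 - 36737) = -5991*(-590730961/16080) = 1179689729117/5360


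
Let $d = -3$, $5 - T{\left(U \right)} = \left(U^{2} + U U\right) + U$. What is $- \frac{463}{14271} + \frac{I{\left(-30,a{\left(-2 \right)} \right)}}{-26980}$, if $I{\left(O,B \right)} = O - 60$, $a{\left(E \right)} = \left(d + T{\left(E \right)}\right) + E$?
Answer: $- \frac{15785}{542298} \approx -0.029108$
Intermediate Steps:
$T{\left(U \right)} = 5 - U - 2 U^{2}$ ($T{\left(U \right)} = 5 - \left(\left(U^{2} + U U\right) + U\right) = 5 - \left(\left(U^{2} + U^{2}\right) + U\right) = 5 - \left(2 U^{2} + U\right) = 5 - \left(U + 2 U^{2}\right) = 5 - U - 2 U^{2}$)
$a{\left(E \right)} = 2 - 2 E^{2}$ ($a{\left(E \right)} = \left(-3 - \left(-5 + E + 2 E^{2}\right)\right) + E = \left(2 - E - 2 E^{2}\right) + E = 2 - 2 E^{2}$)
$I{\left(O,B \right)} = -60 + O$ ($I{\left(O,B \right)} = O - 60 = -60 + O$)
$- \frac{463}{14271} + \frac{I{\left(-30,a{\left(-2 \right)} \right)}}{-26980} = - \frac{463}{14271} + \frac{-60 - 30}{-26980} = \left(-463\right) \frac{1}{14271} - - \frac{9}{2698} = - \frac{463}{14271} + \frac{9}{2698} = - \frac{15785}{542298}$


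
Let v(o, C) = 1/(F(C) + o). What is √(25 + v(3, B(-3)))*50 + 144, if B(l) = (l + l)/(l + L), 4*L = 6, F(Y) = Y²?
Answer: 144 + 100*√2261/19 ≈ 394.26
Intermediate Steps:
L = 3/2 (L = (¼)*6 = 3/2 ≈ 1.5000)
B(l) = 2*l/(3/2 + l) (B(l) = (l + l)/(l + 3/2) = (2*l)/(3/2 + l) = 2*l/(3/2 + l))
v(o, C) = 1/(o + C²) (v(o, C) = 1/(C² + o) = 1/(o + C²))
√(25 + v(3, B(-3)))*50 + 144 = √(25 + 1/(3 + (4*(-3)/(3 + 2*(-3)))²))*50 + 144 = √(25 + 1/(3 + (4*(-3)/(3 - 6))²))*50 + 144 = √(25 + 1/(3 + (4*(-3)/(-3))²))*50 + 144 = √(25 + 1/(3 + (4*(-3)*(-⅓))²))*50 + 144 = √(25 + 1/(3 + 4²))*50 + 144 = √(25 + 1/(3 + 16))*50 + 144 = √(25 + 1/19)*50 + 144 = √(476/19)*50 + 144 = (2*√2261/19)*50 + 144 = 100*√2261/19 + 144 = 144 + 100*√2261/19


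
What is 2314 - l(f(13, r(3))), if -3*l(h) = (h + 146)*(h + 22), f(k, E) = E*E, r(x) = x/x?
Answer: 3441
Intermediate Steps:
r(x) = 1
f(k, E) = E**2
l(h) = -(22 + h)*(146 + h)/3 (l(h) = -(h + 146)*(h + 22)/3 = -(146 + h)*(22 + h)/3 = -(22 + h)*(146 + h)/3)
2314 - l(f(13, r(3))) = 2314 - (-3212/3 - 56*1**2 - (1**2)**2/3) = 2314 - (-3212/3 - 56*1 - 1/3*1**2) = 2314 - (-3212/3 - 56 - 1/3*1) = 2314 - (-3212/3 - 56 - 1/3) = 2314 - 1*(-1127) = 2314 + 1127 = 3441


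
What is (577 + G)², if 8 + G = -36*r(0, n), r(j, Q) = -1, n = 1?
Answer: 366025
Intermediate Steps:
G = 28 (G = -8 - 36*(-1) = -8 + 36 = 28)
(577 + G)² = (577 + 28)² = 605² = 366025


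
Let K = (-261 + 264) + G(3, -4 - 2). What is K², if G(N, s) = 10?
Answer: 169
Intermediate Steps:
K = 13 (K = (-261 + 264) + 10 = 3 + 10 = 13)
K² = 13² = 169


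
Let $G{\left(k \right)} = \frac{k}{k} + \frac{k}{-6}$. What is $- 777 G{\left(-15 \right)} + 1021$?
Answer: $- \frac{3397}{2} \approx -1698.5$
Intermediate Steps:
$G{\left(k \right)} = 1 - \frac{k}{6}$ ($G{\left(k \right)} = 1 + k \left(- \frac{1}{6}\right) = 1 - \frac{k}{6}$)
$- 777 G{\left(-15 \right)} + 1021 = - 777 \left(1 - - \frac{5}{2}\right) + 1021 = - 777 \left(1 + \frac{5}{2}\right) + 1021 = \left(-777\right) \frac{7}{2} + 1021 = - \frac{5439}{2} + 1021 = - \frac{3397}{2}$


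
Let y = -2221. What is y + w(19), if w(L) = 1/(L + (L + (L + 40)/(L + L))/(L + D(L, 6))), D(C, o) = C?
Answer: -62668513/28217 ≈ -2220.9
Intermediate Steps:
w(L) = 1/(L + (L + (40 + L)/(2*L))/(2*L)) (w(L) = 1/(L + (L + (L + 40)/(L + L))/(L + L)) = 1/(L + (L + (40 + L)/((2*L)))/((2*L))) = 1/(L + (L + (40 + L)*(1/(2*L)))*(1/(2*L))) = 1/(L + (L + (40 + L)/(2*L))*(1/(2*L))) = 1/(L + (L + (40 + L)/(2*L))/(2*L)))
y + w(19) = -2221 + 4*19²/(40 + 19 + 2*19² + 4*19³) = -2221 + 4*361/(40 + 19 + 2*361 + 4*6859) = -2221 + 4*361/(40 + 19 + 722 + 27436) = -2221 + 4*361/28217 = -2221 + 4*361*(1/28217) = -2221 + 1444/28217 = -62668513/28217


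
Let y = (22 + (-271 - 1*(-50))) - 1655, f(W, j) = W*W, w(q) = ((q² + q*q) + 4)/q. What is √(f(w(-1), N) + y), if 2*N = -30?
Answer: 3*I*√202 ≈ 42.638*I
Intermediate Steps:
N = -15 (N = (½)*(-30) = -15)
w(q) = (4 + 2*q²)/q (w(q) = ((q² + q²) + 4)/q = (2*q² + 4)/q = (4 + 2*q²)/q)
f(W, j) = W²
y = -1854 (y = (22 + (-271 + 50)) - 1655 = (22 - 221) - 1655 = -199 - 1655 = -1854)
√(f(w(-1), N) + y) = √((2*(-1) + 4/(-1))² - 1854) = √((-2 + 4*(-1))² - 1854) = √((-2 - 4)² - 1854) = √((-6)² - 1854) = √(36 - 1854) = √(-1818) = 3*I*√202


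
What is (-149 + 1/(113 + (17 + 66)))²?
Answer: 852815209/38416 ≈ 22199.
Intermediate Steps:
(-149 + 1/(113 + (17 + 66)))² = (-149 + 1/(113 + 83))² = (-149 + 1/196)² = (-29203/196)² = 852815209/38416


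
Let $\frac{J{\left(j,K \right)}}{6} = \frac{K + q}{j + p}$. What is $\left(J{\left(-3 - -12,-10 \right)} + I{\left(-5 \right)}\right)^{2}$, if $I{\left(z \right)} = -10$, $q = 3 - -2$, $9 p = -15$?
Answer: $\frac{24025}{121} \approx 198.55$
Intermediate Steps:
$p = - \frac{5}{3}$ ($p = \frac{1}{9} \left(-15\right) = - \frac{5}{3} \approx -1.6667$)
$q = 5$ ($q = 3 + 2 = 5$)
$J{\left(j,K \right)} = \frac{6 \left(5 + K\right)}{- \frac{5}{3} + j}$ ($J{\left(j,K \right)} = 6 \frac{K + 5}{j - \frac{5}{3}} = 6 \frac{5 + K}{- \frac{5}{3} + j} = \frac{6 \left(5 + K\right)}{- \frac{5}{3} + j}$)
$\left(J{\left(-3 - -12,-10 \right)} + I{\left(-5 \right)}\right)^{2} = \left(\frac{18 \left(5 - 10\right)}{-5 + 3 \left(-3 - -12\right)} - 10\right)^{2} = \left(18 \frac{1}{-5 + 3 \left(-3 + 12\right)} \left(-5\right) - 10\right)^{2} = \left(18 \frac{1}{-5 + 3 \cdot 9} \left(-5\right) - 10\right)^{2} = \left(18 \frac{1}{-5 + 27} \left(-5\right) - 10\right)^{2} = \left(18 \cdot \frac{1}{22} \left(-5\right) - 10\right)^{2} = \left(- \frac{45}{11} - 10\right)^{2} = \left(- \frac{155}{11}\right)^{2} = \frac{24025}{121}$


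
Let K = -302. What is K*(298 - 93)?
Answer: -61910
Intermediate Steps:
K*(298 - 93) = -302*(298 - 93) = -302*205 = -61910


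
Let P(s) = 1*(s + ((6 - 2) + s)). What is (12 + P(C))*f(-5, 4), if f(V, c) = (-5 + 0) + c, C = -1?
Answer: -14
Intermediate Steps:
f(V, c) = -5 + c
P(s) = 4 + 2*s (P(s) = 1*(s + (4 + s)) = 1*(4 + 2*s) = 4 + 2*s)
(12 + P(C))*f(-5, 4) = (12 + (4 + 2*(-1)))*(-5 + 4) = (12 + (4 - 2))*(-1) = (12 + 2)*(-1) = 14*(-1) = -14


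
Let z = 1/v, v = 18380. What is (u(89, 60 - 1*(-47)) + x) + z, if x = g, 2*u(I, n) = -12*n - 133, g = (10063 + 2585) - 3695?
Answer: 151533911/18380 ≈ 8244.5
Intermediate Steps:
z = 1/18380 ≈ 5.4407e-5
g = 8953 (g = 12648 - 3695 = 8953)
u(I, n) = -133/2 - 6*n (u(I, n) = (-12*n - 133)/2 = (-133 - 12*n)/2 = -133/2 - 6*n)
x = 8953
(u(89, 60 - 1*(-47)) + x) + z = ((-133/2 - 6*(60 - 1*(-47))) + 8953) + 1/18380 = ((-133/2 - 6*(60 + 47)) + 8953) + 1/18380 = ((-133/2 - 6*107) + 8953) + 1/18380 = ((-133/2 - 642) + 8953) + 1/18380 = (-1417/2 + 8953) + 1/18380 = 16489/2 + 1/18380 = 151533911/18380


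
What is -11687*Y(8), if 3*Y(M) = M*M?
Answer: -747968/3 ≈ -2.4932e+5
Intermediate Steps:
Y(M) = M**2/3 (Y(M) = (M*M)/3 = M**2/3)
-11687*Y(8) = -11687*8**2/3 = -11687*64/3 = -747968/3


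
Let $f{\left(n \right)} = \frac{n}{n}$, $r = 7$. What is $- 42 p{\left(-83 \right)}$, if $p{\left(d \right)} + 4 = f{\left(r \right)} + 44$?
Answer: $-1722$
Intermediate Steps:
$f{\left(n \right)} = 1$
$p{\left(d \right)} = 41$ ($p{\left(d \right)} = -4 + \left(1 + 44\right) = -4 + 45 = 41$)
$- 42 p{\left(-83 \right)} = \left(-42\right) 41 = -1722$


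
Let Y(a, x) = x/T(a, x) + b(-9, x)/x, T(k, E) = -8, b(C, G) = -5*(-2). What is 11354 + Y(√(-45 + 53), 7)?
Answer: 635855/56 ≈ 11355.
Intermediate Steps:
b(C, G) = 10
Y(a, x) = 10/x - x/8 (Y(a, x) = x/(-8) + 10/x = x*(-⅛) + 10/x = -x/8 + 10/x = 10/x - x/8)
11354 + Y(√(-45 + 53), 7) = 11354 + (10/7 - ⅛*7) = 11354 + (10*(⅐) - 7/8) = 11354 + (10/7 - 7/8) = 11354 + 31/56 = 635855/56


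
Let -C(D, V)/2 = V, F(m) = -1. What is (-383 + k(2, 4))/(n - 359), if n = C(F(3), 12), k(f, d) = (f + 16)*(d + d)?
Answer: 239/383 ≈ 0.62402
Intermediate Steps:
k(f, d) = 2*d*(16 + f) (k(f, d) = (16 + f)*(2*d) = 2*d*(16 + f))
C(D, V) = -2*V
n = -24 (n = -2*12 = -24)
(-383 + k(2, 4))/(n - 359) = (-383 + 2*4*(16 + 2))/(-24 - 359) = (-383 + 2*4*18)/(-383) = (-383 + 144)*(-1/383) = -239*(-1/383) = 239/383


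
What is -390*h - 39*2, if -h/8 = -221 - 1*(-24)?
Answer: -614718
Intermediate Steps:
h = 1576 (h = -8*(-221 - 1*(-24)) = -8*(-221 + 24) = -8*(-197) = 1576)
-390*h - 39*2 = -390*1576 - 39*2 = -614640 - 78 = -614718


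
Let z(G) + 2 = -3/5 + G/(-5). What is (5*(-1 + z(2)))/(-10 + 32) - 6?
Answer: -76/11 ≈ -6.9091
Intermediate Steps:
z(G) = -13/5 - G/5 (z(G) = -2 + (-3/5 + G/(-5)) = -2 + (-3*⅕ + G*(-⅕)) = -2 + (-⅗ - G/5) = -13/5 - G/5)
(5*(-1 + z(2)))/(-10 + 32) - 6 = (5*(-1 + (-13/5 - ⅕*2)))/(-10 + 32) - 6 = (5*(-1 + (-13/5 - ⅖)))/22 - 6 = (5*(-1 - 3))*(1/22) - 6 = (5*(-4))*(1/22) - 6 = -20*1/22 - 6 = -10/11 - 6 = -76/11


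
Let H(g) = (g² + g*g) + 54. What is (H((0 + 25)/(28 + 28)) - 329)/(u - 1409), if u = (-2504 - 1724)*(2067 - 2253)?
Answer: -430575/1230878432 ≈ -0.00034981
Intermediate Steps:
u = 786408 (u = -4228*(-186) = 786408)
H(g) = 54 + 2*g² (H(g) = (g² + g²) + 54 = 2*g² + 54 = 54 + 2*g²)
(H((0 + 25)/(28 + 28)) - 329)/(u - 1409) = ((54 + 2*((0 + 25)/(28 + 28))²) - 329)/(786408 - 1409) = ((54 + 2*(25/56)²) - 329)/784999 = ((54 + 2*(25*(1/56))²) - 329)*(1/784999) = ((54 + 2*(25/56)²) - 329)*(1/784999) = ((54 + 2*(625/3136)) - 329)*(1/784999) = ((54 + 625/1568) - 329)*(1/784999) = (85297/1568 - 329)*(1/784999) = -430575/1568*1/784999 = -430575/1230878432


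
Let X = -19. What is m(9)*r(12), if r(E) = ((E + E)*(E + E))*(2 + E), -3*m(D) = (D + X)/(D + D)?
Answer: 4480/3 ≈ 1493.3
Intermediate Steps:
m(D) = -(-19 + D)/(6*D) (m(D) = -(D - 19)/(3*(D + D)) = -(-19 + D)/(3*(2*D)) = -(-19 + D)*1/(2*D)/3 = -(-19 + D)/(6*D))
r(E) = 4*E**2*(2 + E) (r(E) = ((2*E)*(2*E))*(2 + E) = (4*E**2)*(2 + E) = 4*E**2*(2 + E))
m(9)*r(12) = ((1/6)*(19 - 1*9)/9)*(4*12**2*(2 + 12)) = ((1/6)*(1/9)*(19 - 9))*(4*144*14) = ((1/6)*(1/9)*10)*8064 = (5/27)*8064 = 4480/3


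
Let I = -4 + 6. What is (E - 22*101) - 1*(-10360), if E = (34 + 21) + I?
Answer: 8195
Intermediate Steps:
I = 2
E = 57 (E = (34 + 21) + 2 = 55 + 2 = 57)
(E - 22*101) - 1*(-10360) = (57 - 22*101) - 1*(-10360) = (57 - 2222) + 10360 = -2165 + 10360 = 8195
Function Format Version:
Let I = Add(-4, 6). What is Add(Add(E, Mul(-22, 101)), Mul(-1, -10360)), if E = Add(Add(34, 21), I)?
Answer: 8195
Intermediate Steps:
I = 2
E = 57 (E = Add(Add(34, 21), 2) = Add(55, 2) = 57)
Add(Add(E, Mul(-22, 101)), Mul(-1, -10360)) = Add(Add(57, Mul(-22, 101)), Mul(-1, -10360)) = Add(Add(57, -2222), 10360) = Add(-2165, 10360) = 8195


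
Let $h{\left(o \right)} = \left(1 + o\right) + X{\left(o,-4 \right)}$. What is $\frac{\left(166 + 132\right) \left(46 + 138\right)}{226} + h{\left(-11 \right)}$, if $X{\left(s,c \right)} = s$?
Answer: $\frac{25043}{113} \approx 221.62$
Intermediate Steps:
$h{\left(o \right)} = 1 + 2 o$ ($h{\left(o \right)} = \left(1 + o\right) + o = 1 + 2 o$)
$\frac{\left(166 + 132\right) \left(46 + 138\right)}{226} + h{\left(-11 \right)} = \frac{\left(166 + 132\right) \left(46 + 138\right)}{226} + \left(1 + 2 \left(-11\right)\right) = 298 \cdot 184 \cdot \frac{1}{226} + \left(1 - 22\right) = 54832 \cdot \frac{1}{226} - 21 = \frac{27416}{113} - 21 = \frac{25043}{113}$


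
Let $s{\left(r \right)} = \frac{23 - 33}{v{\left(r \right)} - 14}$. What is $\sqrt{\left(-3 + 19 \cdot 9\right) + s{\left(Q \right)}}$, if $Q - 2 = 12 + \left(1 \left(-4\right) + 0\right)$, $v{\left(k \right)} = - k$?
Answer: $\frac{\sqrt{6063}}{6} \approx 12.978$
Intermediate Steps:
$Q = 10$ ($Q = 2 + \left(12 + \left(1 \left(-4\right) + 0\right)\right) = 2 + \left(12 + \left(-4 + 0\right)\right) = 2 + \left(12 - 4\right) = 2 + 8 = 10$)
$s{\left(r \right)} = - \frac{10}{-14 - r}$ ($s{\left(r \right)} = \frac{23 - 33}{- r - 14} = - \frac{10}{-14 - r}$)
$\sqrt{\left(-3 + 19 \cdot 9\right) + s{\left(Q \right)}} = \sqrt{\left(-3 + 19 \cdot 9\right) + \frac{10}{14 + 10}} = \sqrt{\left(-3 + 171\right) + \frac{10}{24}} = \sqrt{168 + 10 \cdot \frac{1}{24}} = \sqrt{168 + \frac{5}{12}} = \sqrt{\frac{2021}{12}} = \frac{\sqrt{6063}}{6}$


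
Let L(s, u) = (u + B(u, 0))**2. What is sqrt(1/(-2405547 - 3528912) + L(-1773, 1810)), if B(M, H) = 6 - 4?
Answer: sqrt(115632164217701990805)/5934459 ≈ 1812.0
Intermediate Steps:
B(M, H) = 2
L(s, u) = (2 + u)**2 (L(s, u) = (u + 2)**2 = (2 + u)**2)
sqrt(1/(-2405547 - 3528912) + L(-1773, 1810)) = sqrt(1/(-2405547 - 3528912) + (2 + 1810)**2) = sqrt(1/(-5934459) + 1812**2) = sqrt(-1/5934459 + 3283344) = sqrt(19484870350895/5934459) = sqrt(115632164217701990805)/5934459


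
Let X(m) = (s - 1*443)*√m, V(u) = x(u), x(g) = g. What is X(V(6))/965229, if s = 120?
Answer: -323*√6/965229 ≈ -0.00081969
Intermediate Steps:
V(u) = u
X(m) = -323*√m (X(m) = (120 - 1*443)*√m = (120 - 443)*√m = -323*√m)
X(V(6))/965229 = -323*√6/965229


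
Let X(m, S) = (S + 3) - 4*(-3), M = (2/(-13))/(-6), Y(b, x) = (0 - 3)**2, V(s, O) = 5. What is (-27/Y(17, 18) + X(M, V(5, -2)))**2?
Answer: 289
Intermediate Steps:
Y(b, x) = 9 (Y(b, x) = (-3)**2 = 9)
M = 1/39 (M = (2*(-1/13))*(-1/6) = -2/13*(-1/6) = 1/39 ≈ 0.025641)
X(m, S) = 15 + S (X(m, S) = (3 + S) + 12 = 15 + S)
(-27/Y(17, 18) + X(M, V(5, -2)))**2 = (-27/9 + (15 + 5))**2 = (-27*1/9 + 20)**2 = (-3 + 20)**2 = 17**2 = 289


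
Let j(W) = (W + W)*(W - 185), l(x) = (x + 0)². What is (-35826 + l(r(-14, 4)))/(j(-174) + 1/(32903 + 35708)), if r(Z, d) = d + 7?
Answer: -2449755755/8571709453 ≈ -0.28580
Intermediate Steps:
r(Z, d) = 7 + d
l(x) = x²
j(W) = 2*W*(-185 + W) (j(W) = (2*W)*(-185 + W) = 2*W*(-185 + W))
(-35826 + l(r(-14, 4)))/(j(-174) + 1/(32903 + 35708)) = (-35826 + (7 + 4)²)/(2*(-174)*(-185 - 174) + 1/(32903 + 35708)) = (-35826 + 11²)/(2*(-174)*(-359) + 1/68611) = (-35826 + 121)/(124932 + 1/68611) = -35705/8571709453/68611 = -35705*68611/8571709453 = -2449755755/8571709453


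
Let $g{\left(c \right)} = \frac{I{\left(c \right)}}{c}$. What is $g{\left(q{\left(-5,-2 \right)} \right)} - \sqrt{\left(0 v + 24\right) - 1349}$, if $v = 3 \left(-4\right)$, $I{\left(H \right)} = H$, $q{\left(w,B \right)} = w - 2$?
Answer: $1 - 5 i \sqrt{53} \approx 1.0 - 36.401 i$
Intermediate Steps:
$q{\left(w,B \right)} = -2 + w$
$v = -12$
$g{\left(c \right)} = 1$ ($g{\left(c \right)} = \frac{c}{c} = 1$)
$g{\left(q{\left(-5,-2 \right)} \right)} - \sqrt{\left(0 v + 24\right) - 1349} = 1 - \sqrt{\left(0 \left(-12\right) + 24\right) - 1349} = 1 - \sqrt{\left(0 + 24\right) - 1349} = 1 - \sqrt{24 - 1349} = 1 - \sqrt{-1325} = 1 - 5 i \sqrt{53}$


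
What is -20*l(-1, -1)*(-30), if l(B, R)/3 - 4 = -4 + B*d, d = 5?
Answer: -9000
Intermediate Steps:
l(B, R) = 15*B (l(B, R) = 12 + 3*(-4 + B*5) = 12 + 3*(-4 + 5*B) = 12 + (-12 + 15*B) = 15*B)
-20*l(-1, -1)*(-30) = -300*(-1)*(-30) = -20*(-15)*(-30) = 300*(-30) = -9000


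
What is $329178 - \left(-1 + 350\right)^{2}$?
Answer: $207377$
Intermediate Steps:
$329178 - \left(-1 + 350\right)^{2} = 329178 - 349^{2} = 329178 - 121801 = 207377$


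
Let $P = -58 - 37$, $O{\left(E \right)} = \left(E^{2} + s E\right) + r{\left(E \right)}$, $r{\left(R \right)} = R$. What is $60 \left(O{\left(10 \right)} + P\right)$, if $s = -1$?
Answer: $300$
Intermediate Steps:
$O{\left(E \right)} = E^{2}$ ($O{\left(E \right)} = \left(E^{2} - E\right) + E = E^{2}$)
$P = -95$
$60 \left(O{\left(10 \right)} + P\right) = 60 \left(10^{2} - 95\right) = 60 \left(100 - 95\right) = 60 \cdot 5 = 300$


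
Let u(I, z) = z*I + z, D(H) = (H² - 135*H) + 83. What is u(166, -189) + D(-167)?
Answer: 18954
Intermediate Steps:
D(H) = 83 + H² - 135*H
u(I, z) = z + I*z (u(I, z) = I*z + z = z + I*z)
u(166, -189) + D(-167) = -189*(1 + 166) + (83 + (-167)² - 135*(-167)) = -189*167 + (83 + 27889 + 22545) = -31563 + 50517 = 18954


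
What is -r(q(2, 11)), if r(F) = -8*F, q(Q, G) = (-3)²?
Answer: 72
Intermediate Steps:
q(Q, G) = 9
-r(q(2, 11)) = -(-8)*9 = -1*(-72) = 72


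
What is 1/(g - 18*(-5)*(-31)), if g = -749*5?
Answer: -1/6535 ≈ -0.00015302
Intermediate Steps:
g = -3745
1/(g - 18*(-5)*(-31)) = 1/(-3745 - 18*(-5)*(-31)) = 1/(-3745 + 90*(-31)) = 1/(-3745 - 2790) = 1/(-6535) = -1/6535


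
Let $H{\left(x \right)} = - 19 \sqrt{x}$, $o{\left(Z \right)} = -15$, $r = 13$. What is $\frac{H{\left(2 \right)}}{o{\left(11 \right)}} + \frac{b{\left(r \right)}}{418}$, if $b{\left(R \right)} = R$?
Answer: $\frac{13}{418} + \frac{19 \sqrt{2}}{15} \approx 1.8224$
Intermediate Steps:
$\frac{H{\left(2 \right)}}{o{\left(11 \right)}} + \frac{b{\left(r \right)}}{418} = \frac{\left(-19\right) \sqrt{2}}{-15} + \frac{13}{418} = - 19 \sqrt{2} \left(- \frac{1}{15}\right) + 13 \cdot \frac{1}{418} = \frac{19 \sqrt{2}}{15} + \frac{13}{418} = \frac{13}{418} + \frac{19 \sqrt{2}}{15}$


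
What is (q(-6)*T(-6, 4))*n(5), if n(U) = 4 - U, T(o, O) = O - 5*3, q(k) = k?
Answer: -66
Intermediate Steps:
T(o, O) = -15 + O (T(o, O) = O - 15 = -15 + O)
(q(-6)*T(-6, 4))*n(5) = (-6*(-15 + 4))*(4 - 1*5) = (-6*(-11))*(4 - 5) = 66*(-1) = -66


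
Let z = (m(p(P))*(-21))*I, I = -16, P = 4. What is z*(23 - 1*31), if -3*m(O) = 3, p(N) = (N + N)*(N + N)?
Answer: 2688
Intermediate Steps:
p(N) = 4*N² (p(N) = (2*N)*(2*N) = 4*N²)
m(O) = -1 (m(O) = -⅓*3 = -1)
z = -336 (z = -1*(-21)*(-16) = 21*(-16) = -336)
z*(23 - 1*31) = -336*(23 - 1*31) = -336*(23 - 31) = -336*(-8) = 2688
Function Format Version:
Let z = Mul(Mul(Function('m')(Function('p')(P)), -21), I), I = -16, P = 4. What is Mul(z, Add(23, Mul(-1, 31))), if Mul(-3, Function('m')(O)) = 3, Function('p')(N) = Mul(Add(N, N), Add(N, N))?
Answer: 2688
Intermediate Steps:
Function('p')(N) = Mul(4, Pow(N, 2)) (Function('p')(N) = Mul(Mul(2, N), Mul(2, N)) = Mul(4, Pow(N, 2)))
Function('m')(O) = -1 (Function('m')(O) = Mul(Rational(-1, 3), 3) = -1)
z = -336 (z = Mul(Mul(-1, -21), -16) = Mul(21, -16) = -336)
Mul(z, Add(23, Mul(-1, 31))) = Mul(-336, Add(23, Mul(-1, 31))) = Mul(-336, Add(23, -31)) = Mul(-336, -8) = 2688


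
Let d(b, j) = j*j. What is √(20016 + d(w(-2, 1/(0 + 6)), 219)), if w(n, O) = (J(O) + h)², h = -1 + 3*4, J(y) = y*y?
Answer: 3*√7553 ≈ 260.72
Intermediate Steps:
J(y) = y²
h = 11 (h = -1 + 12 = 11)
w(n, O) = (11 + O²)² (w(n, O) = (O² + 11)² = (11 + O²)²)
d(b, j) = j²
√(20016 + d(w(-2, 1/(0 + 6)), 219)) = √(20016 + 219²) = √(20016 + 47961) = √67977 = 3*√7553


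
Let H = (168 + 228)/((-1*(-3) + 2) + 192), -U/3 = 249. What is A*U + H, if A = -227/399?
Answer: 11187699/26201 ≈ 427.00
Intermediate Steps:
U = -747 (U = -3*249 = -747)
A = -227/399 (A = -227*1/399 = -227/399 ≈ -0.56892)
H = 396/197 (H = 396/((3 + 2) + 192) = 396/(5 + 192) = 396/197 ≈ 2.0102)
A*U + H = -227/399*(-747) + 396/197 = 56523/133 + 396/197 = 11187699/26201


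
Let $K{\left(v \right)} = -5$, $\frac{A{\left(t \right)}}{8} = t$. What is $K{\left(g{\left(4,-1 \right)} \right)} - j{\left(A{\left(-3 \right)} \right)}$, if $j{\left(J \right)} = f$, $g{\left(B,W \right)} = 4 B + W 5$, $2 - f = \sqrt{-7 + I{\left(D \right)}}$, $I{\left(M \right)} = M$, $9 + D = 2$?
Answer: $-7 + i \sqrt{14} \approx -7.0 + 3.7417 i$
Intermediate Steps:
$D = -7$ ($D = -9 + 2 = -7$)
$A{\left(t \right)} = 8 t$
$f = 2 - i \sqrt{14}$ ($f = 2 - \sqrt{-7 - 7} = 2 - \sqrt{-14} = 2 - i \sqrt{14} \approx 2.0 - 3.7417 i$)
$g{\left(B,W \right)} = 4 B + 5 W$
$j{\left(J \right)} = 2 - i \sqrt{14}$
$K{\left(g{\left(4,-1 \right)} \right)} - j{\left(A{\left(-3 \right)} \right)} = -5 - \left(2 - i \sqrt{14}\right) = -7 + i \sqrt{14}$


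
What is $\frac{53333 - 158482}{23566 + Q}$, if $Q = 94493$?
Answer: $- \frac{105149}{118059} \approx -0.89065$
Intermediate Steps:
$\frac{53333 - 158482}{23566 + Q} = \frac{53333 - 158482}{23566 + 94493} = - \frac{105149}{118059}$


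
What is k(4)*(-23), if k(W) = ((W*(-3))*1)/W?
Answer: 69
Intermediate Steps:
k(W) = -3 (k(W) = (-3*W*1)/W = (-3*W)/W = -3)
k(4)*(-23) = -3*(-23) = 69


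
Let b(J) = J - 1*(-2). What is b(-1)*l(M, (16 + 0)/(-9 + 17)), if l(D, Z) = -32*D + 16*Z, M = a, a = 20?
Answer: -608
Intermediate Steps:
M = 20
b(J) = 2 + J (b(J) = J + 2 = 2 + J)
b(-1)*l(M, (16 + 0)/(-9 + 17)) = (2 - 1)*(-32*20 + 16*((16 + 0)/(-9 + 17))) = 1*(-640 + 16*(16/8)) = 1*(-640 + 16*(16*(1/8))) = 1*(-640 + 16*2) = 1*(-640 + 32) = 1*(-608) = -608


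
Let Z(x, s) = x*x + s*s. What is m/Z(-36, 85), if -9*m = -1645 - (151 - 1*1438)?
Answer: 358/76689 ≈ 0.0046682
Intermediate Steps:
Z(x, s) = s**2 + x**2 (Z(x, s) = x**2 + s**2 = s**2 + x**2)
m = 358/9 (m = -(-1645 - (151 - 1*1438))/9 = -(-1645 - (151 - 1438))/9 = -(-1645 - 1*(-1287))/9 = -(-1645 + 1287)/9 = -1/9*(-358) = 358/9 ≈ 39.778)
m/Z(-36, 85) = 358/(9*(85**2 + (-36)**2)) = 358/(9*(7225 + 1296)) = (358/9)/8521 = (358/9)*(1/8521) = 358/76689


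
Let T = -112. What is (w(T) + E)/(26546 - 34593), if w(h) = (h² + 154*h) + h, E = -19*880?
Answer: 21536/8047 ≈ 2.6763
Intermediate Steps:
E = -16720
w(h) = h² + 155*h
(w(T) + E)/(26546 - 34593) = (-112*(155 - 112) - 16720)/(26546 - 34593) = (-112*43 - 16720)/(-8047) = (-4816 - 16720)*(-1/8047) = -21536*(-1/8047) = 21536/8047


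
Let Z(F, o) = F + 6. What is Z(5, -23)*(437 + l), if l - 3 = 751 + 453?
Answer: 18084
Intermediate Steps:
Z(F, o) = 6 + F
l = 1207 (l = 3 + (751 + 453) = 3 + 1204 = 1207)
Z(5, -23)*(437 + l) = (6 + 5)*(437 + 1207) = 11*1644 = 18084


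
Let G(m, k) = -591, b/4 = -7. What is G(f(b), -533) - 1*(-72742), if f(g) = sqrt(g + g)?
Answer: 72151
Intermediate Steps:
b = -28 (b = 4*(-7) = -28)
f(g) = sqrt(2)*sqrt(g) (f(g) = sqrt(2*g) = sqrt(2)*sqrt(g))
G(f(b), -533) - 1*(-72742) = -591 - 1*(-72742) = -591 + 72742 = 72151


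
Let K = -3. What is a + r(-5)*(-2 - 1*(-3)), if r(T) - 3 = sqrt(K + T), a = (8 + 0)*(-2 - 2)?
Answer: -29 + 2*I*sqrt(2) ≈ -29.0 + 2.8284*I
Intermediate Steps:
a = -32 (a = 8*(-4) = -32)
r(T) = 3 + sqrt(-3 + T)
a + r(-5)*(-2 - 1*(-3)) = -32 + (3 + sqrt(-3 - 5))*(-2 - 1*(-3)) = -32 + (3 + sqrt(-8))*(-2 + 3) = -32 + (3 + 2*I*sqrt(2))*1 = -32 + (3 + 2*I*sqrt(2)) = -29 + 2*I*sqrt(2)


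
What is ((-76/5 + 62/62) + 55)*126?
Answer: 25704/5 ≈ 5140.8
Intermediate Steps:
((-76/5 + 62/62) + 55)*126 = ((-76*⅕ + 62*(1/62)) + 55)*126 = ((-76/5 + 1) + 55)*126 = (-71/5 + 55)*126 = (204/5)*126 = 25704/5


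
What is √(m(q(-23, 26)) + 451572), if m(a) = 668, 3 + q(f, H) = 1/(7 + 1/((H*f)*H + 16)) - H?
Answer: 4*√28265 ≈ 672.49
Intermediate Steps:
q(f, H) = -3 + 1/(7 + 1/(16 + f*H²)) - H (q(f, H) = -3 + (1/(7 + 1/((H*f)*H + 16)) - H) = -3 + (1/(7 + 1/(f*H² + 16)) - H) = -3 + (1/(7 + 1/(16 + f*H²)) - H) = -3 + 1/(7 + 1/(16 + f*H²)) - H)
√(m(q(-23, 26)) + 451572) = √(668 + 451572) = √452240 = 4*√28265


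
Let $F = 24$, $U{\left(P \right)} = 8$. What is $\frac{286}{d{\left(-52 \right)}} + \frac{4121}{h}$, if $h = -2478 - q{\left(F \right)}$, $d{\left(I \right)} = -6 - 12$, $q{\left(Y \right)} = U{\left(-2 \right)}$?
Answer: $- \frac{392587}{22374} \approx -17.547$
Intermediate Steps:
$q{\left(Y \right)} = 8$
$d{\left(I \right)} = -18$ ($d{\left(I \right)} = -6 - 12 = -18$)
$h = -2486$ ($h = -2478 - 8 = -2486$)
$\frac{286}{d{\left(-52 \right)}} + \frac{4121}{h} = \frac{286}{-18} + \frac{4121}{-2486} = 286 \left(- \frac{1}{18}\right) + 4121 \left(- \frac{1}{2486}\right) = - \frac{143}{9} - \frac{4121}{2486} = - \frac{392587}{22374}$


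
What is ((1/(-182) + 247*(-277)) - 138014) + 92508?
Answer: -20734351/182 ≈ -1.1393e+5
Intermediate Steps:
((1/(-182) + 247*(-277)) - 138014) + 92508 = ((-1/182 - 68419) - 138014) + 92508 = (-12452259/182 - 138014) + 92508 = -37570807/182 + 92508 = -20734351/182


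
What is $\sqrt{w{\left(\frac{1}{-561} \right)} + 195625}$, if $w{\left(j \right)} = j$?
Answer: $\frac{2 \sqrt{15391823766}}{561} \approx 442.29$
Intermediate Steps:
$\sqrt{w{\left(\frac{1}{-561} \right)} + 195625} = \sqrt{\frac{1}{-561} + 195625} = \sqrt{- \frac{1}{561} + 195625} = \sqrt{\frac{109745624}{561}} = \frac{2 \sqrt{15391823766}}{561}$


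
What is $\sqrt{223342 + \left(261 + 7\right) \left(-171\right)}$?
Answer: $\sqrt{177514} \approx 421.32$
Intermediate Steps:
$\sqrt{223342 + \left(261 + 7\right) \left(-171\right)} = \sqrt{223342 + 268 \left(-171\right)} = \sqrt{223342 - 45828} = \sqrt{177514}$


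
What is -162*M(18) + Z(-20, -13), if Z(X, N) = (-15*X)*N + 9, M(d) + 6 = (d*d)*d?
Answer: -947703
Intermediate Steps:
M(d) = -6 + d**3 (M(d) = -6 + (d*d)*d = -6 + d**2*d = -6 + d**3)
Z(X, N) = 9 - 15*N*X (Z(X, N) = -15*N*X + 9 = 9 - 15*N*X)
-162*M(18) + Z(-20, -13) = -162*(-6 + 18**3) + (9 - 15*(-13)*(-20)) = -162*(-6 + 5832) + (9 - 3900) = -162*5826 - 3891 = -943812 - 3891 = -947703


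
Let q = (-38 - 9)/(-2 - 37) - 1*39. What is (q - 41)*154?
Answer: -473242/39 ≈ -12134.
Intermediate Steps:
q = -1474/39 (q = -47/(-39) - 39 = -47*(-1/39) - 39 = 47/39 - 39 = -1474/39 ≈ -37.795)
(q - 41)*154 = (-1474/39 - 41)*154 = -3073/39*154 = -473242/39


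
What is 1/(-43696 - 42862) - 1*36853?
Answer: -3189921975/86558 ≈ -36853.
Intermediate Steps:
1/(-43696 - 42862) - 1*36853 = 1/(-86558) - 36853 = -1/86558 - 36853 = -3189921975/86558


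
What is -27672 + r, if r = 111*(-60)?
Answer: -34332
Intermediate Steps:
r = -6660
-27672 + r = -27672 - 6660 = -34332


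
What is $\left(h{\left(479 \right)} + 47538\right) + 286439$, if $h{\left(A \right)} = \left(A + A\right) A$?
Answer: $792859$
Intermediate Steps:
$h{\left(A \right)} = 2 A^{2}$ ($h{\left(A \right)} = 2 A A = 2 A^{2}$)
$\left(h{\left(479 \right)} + 47538\right) + 286439 = \left(2 \cdot 479^{2} + 47538\right) + 286439 = \left(2 \cdot 229441 + 47538\right) + 286439 = \left(458882 + 47538\right) + 286439 = 506420 + 286439 = 792859$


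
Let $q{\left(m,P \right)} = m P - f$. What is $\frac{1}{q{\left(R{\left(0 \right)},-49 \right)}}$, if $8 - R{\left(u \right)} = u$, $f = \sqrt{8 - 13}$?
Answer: $\frac{i}{\sqrt{5} - 392 i} \approx -0.0025509 + 1.4551 \cdot 10^{-5} i$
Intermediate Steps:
$f = i \sqrt{5}$ ($f = \sqrt{-5} = i \sqrt{5} \approx 2.2361 i$)
$R{\left(u \right)} = 8 - u$
$q{\left(m,P \right)} = P m - i \sqrt{5}$ ($q{\left(m,P \right)} = m P - i \sqrt{5} = P m - i \sqrt{5}$)
$\frac{1}{q{\left(R{\left(0 \right)},-49 \right)}} = \frac{1}{- 49 \left(8 - 0\right) - i \sqrt{5}} = \frac{1}{- 49 \left(8 + 0\right) - i \sqrt{5}} = \frac{1}{\left(-49\right) 8 - i \sqrt{5}} = \frac{1}{-392 - i \sqrt{5}}$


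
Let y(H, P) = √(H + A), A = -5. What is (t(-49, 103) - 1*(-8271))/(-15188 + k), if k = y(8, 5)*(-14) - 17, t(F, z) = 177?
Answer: -128451840/231191437 + 118272*√3/231191437 ≈ -0.55472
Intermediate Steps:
y(H, P) = √(-5 + H) (y(H, P) = √(H - 5) = √(-5 + H))
k = -17 - 14*√3 (k = √(-5 + 8)*(-14) - 17 = √3*(-14) - 17 = -14*√3 - 17 = -17 - 14*√3 ≈ -41.249)
(t(-49, 103) - 1*(-8271))/(-15188 + k) = (177 - 1*(-8271))/(-15188 + (-17 - 14*√3)) = (177 + 8271)/(-15205 - 14*√3) = 8448/(-15205 - 14*√3)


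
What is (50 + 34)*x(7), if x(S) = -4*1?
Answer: -336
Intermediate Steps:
x(S) = -4
(50 + 34)*x(7) = (50 + 34)*(-4) = 84*(-4) = -336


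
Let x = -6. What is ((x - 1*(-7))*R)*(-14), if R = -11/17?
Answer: 154/17 ≈ 9.0588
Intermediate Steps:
R = -11/17 (R = -11*1/17 = -11/17 ≈ -0.64706)
((x - 1*(-7))*R)*(-14) = ((-6 - 1*(-7))*(-11/17))*(-14) = ((-6 + 7)*(-11/17))*(-14) = (1*(-11/17))*(-14) = -11/17*(-14) = 154/17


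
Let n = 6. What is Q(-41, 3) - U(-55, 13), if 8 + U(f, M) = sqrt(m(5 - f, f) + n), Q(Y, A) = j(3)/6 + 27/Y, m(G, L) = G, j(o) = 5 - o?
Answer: 944/123 - sqrt(66) ≈ -0.44924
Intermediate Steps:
Q(Y, A) = 1/3 + 27/Y (Q(Y, A) = (5 - 1*3)/6 + 27/Y = (5 - 3)*(1/6) + 27/Y = 2*(1/6) + 27/Y = 1/3 + 27/Y)
U(f, M) = -8 + sqrt(11 - f) (U(f, M) = -8 + sqrt((5 - f) + 6) = -8 + sqrt(11 - f))
Q(-41, 3) - U(-55, 13) = (1/3)*(81 - 41)/(-41) - (-8 + sqrt(11 - 1*(-55))) = (1/3)*(-1/41)*40 - (-8 + sqrt(11 + 55)) = -40/123 - (-8 + sqrt(66)) = -40/123 + (8 - sqrt(66)) = 944/123 - sqrt(66)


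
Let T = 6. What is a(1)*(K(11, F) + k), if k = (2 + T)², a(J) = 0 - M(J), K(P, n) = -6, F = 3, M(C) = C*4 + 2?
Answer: -348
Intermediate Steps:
M(C) = 2 + 4*C (M(C) = 4*C + 2 = 2 + 4*C)
a(J) = -2 - 4*J (a(J) = 0 - (2 + 4*J) = 0 + (-2 - 4*J) = -2 - 4*J)
k = 64 (k = (2 + 6)² = 8² = 64)
a(1)*(K(11, F) + k) = (-2 - 4*1)*(-6 + 64) = (-2 - 4)*58 = -6*58 = -348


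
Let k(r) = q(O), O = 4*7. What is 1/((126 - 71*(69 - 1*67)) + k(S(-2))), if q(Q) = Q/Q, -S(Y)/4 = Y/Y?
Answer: -1/15 ≈ -0.066667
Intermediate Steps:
O = 28
S(Y) = -4 (S(Y) = -4*Y/Y = -4*1 = -4)
q(Q) = 1
k(r) = 1
1/((126 - 71*(69 - 1*67)) + k(S(-2))) = 1/((126 - 71*(69 - 1*67)) + 1) = 1/((126 - 71*(69 - 67)) + 1) = 1/((126 - 71*2) + 1) = 1/((126 - 142) + 1) = 1/(-16 + 1) = 1/(-15) = -1/15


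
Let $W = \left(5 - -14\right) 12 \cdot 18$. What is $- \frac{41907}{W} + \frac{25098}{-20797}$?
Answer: $- \frac{324847357}{28450296} \approx -11.418$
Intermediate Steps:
$W = 4104$ ($W = \left(5 + 14\right) 12 \cdot 18 = 19 \cdot 12 \cdot 18 = 228 \cdot 18 = 4104$)
$- \frac{41907}{W} + \frac{25098}{-20797} = - \frac{41907}{4104} + \frac{25098}{-20797} = \left(-41907\right) \frac{1}{4104} + 25098 \left(- \frac{1}{20797}\right) = - \frac{13969}{1368} - \frac{25098}{20797} = - \frac{324847357}{28450296}$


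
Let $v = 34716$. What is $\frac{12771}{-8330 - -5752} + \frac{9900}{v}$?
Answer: $- \frac{3165423}{678014} \approx -4.6687$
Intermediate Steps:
$\frac{12771}{-8330 - -5752} + \frac{9900}{v} = \frac{12771}{-8330 - -5752} + \frac{9900}{34716} = \frac{12771}{-8330 + 5752} + 9900 \cdot \frac{1}{34716} = \frac{12771}{-2578} + \frac{75}{263} = 12771 \left(- \frac{1}{2578}\right) + \frac{75}{263} = - \frac{12771}{2578} + \frac{75}{263} = - \frac{3165423}{678014}$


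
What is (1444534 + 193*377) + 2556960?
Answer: 4074255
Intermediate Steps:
(1444534 + 193*377) + 2556960 = (1444534 + 72761) + 2556960 = 1517295 + 2556960 = 4074255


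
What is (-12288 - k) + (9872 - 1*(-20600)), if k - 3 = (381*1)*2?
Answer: 17419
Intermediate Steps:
k = 765 (k = 3 + (381*1)*2 = 3 + 381*2 = 3 + 762 = 765)
(-12288 - k) + (9872 - 1*(-20600)) = (-12288 - 1*765) + (9872 - 1*(-20600)) = (-12288 - 765) + (9872 + 20600) = -13053 + 30472 = 17419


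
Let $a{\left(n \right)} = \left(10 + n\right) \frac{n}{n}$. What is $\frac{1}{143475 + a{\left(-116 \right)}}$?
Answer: $\frac{1}{143369} \approx 6.975 \cdot 10^{-6}$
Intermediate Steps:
$a{\left(n \right)} = 10 + n$ ($a{\left(n \right)} = \left(10 + n\right) 1 = 10 + n$)
$\frac{1}{143475 + a{\left(-116 \right)}} = \frac{1}{143475 + \left(10 - 116\right)} = \frac{1}{143475 - 106} = \frac{1}{143369}$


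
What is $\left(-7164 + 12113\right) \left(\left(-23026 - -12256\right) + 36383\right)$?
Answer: $126758737$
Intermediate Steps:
$\left(-7164 + 12113\right) \left(\left(-23026 - -12256\right) + 36383\right) = 4949 \left(\left(-23026 + 12256\right) + 36383\right) = 4949 \left(-10770 + 36383\right) = 4949 \cdot 25613 = 126758737$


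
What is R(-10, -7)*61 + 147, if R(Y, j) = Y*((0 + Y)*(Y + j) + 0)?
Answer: -103553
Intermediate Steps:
R(Y, j) = Y²*(Y + j) (R(Y, j) = Y*(Y*(Y + j) + 0) = Y*(Y*(Y + j)) = Y²*(Y + j))
R(-10, -7)*61 + 147 = ((-10)²*(-10 - 7))*61 + 147 = (100*(-17))*61 + 147 = -1700*61 + 147 = -103700 + 147 = -103553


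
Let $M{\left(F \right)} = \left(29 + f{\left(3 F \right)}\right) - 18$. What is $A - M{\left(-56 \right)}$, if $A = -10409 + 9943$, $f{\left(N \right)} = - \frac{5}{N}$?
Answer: $- \frac{80141}{168} \approx -477.03$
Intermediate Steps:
$M{\left(F \right)} = 11 - \frac{5}{3 F}$ ($M{\left(F \right)} = \left(29 - \frac{5}{3 F}\right) - 18 = 11 - \frac{5}{3 F}$)
$A = -466$
$A - M{\left(-56 \right)} = -466 - \left(11 - \frac{5}{3 \left(-56\right)}\right) = -466 - \left(11 - - \frac{5}{168}\right) = -466 - \left(11 + \frac{5}{168}\right) = -466 - \frac{1853}{168} = - \frac{80141}{168}$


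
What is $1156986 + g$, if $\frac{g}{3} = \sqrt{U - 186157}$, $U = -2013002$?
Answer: $1156986 + 9 i \sqrt{244351} \approx 1.157 \cdot 10^{6} + 4448.9 i$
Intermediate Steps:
$g = 9 i \sqrt{244351}$ ($g = 3 \sqrt{-2013002 - 186157} = 3 \sqrt{-2199159} = 3 \cdot 3 i \sqrt{244351} = 9 i \sqrt{244351} \approx 4448.9 i$)
$1156986 + g = 1156986 + 9 i \sqrt{244351}$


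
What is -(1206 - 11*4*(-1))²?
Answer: -1562500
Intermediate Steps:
-(1206 - 11*4*(-1))² = -(1206 - 44*(-1))² = -(1206 + 44)² = -1*1250² = -1*1562500 = -1562500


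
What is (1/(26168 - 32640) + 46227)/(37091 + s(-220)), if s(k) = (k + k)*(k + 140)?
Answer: 299181143/467867352 ≈ 0.63946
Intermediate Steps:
s(k) = 2*k*(140 + k) (s(k) = (2*k)*(140 + k) = 2*k*(140 + k))
(1/(26168 - 32640) + 46227)/(37091 + s(-220)) = (1/(26168 - 32640) + 46227)/(37091 + 2*(-220)*(140 - 220)) = (1/(-6472) + 46227)/(37091 + 2*(-220)*(-80)) = (-1/6472 + 46227)/(37091 + 35200) = (299181143/6472)/72291 = (299181143/6472)*(1/72291) = 299181143/467867352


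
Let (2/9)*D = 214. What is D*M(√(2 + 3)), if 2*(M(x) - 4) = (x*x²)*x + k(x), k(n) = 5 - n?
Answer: 18297 - 963*√5/2 ≈ 17220.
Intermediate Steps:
D = 963 (D = (9/2)*214 = 963)
M(x) = 13/2 + x⁴/2 - x/2 (M(x) = 4 + ((x*x²)*x + (5 - x))/2 = 4 + (x³*x + (5 - x))/2 = 4 + (x⁴ + (5 - x))/2 = 4 + (5 + x⁴ - x)/2 = 4 + (5/2 + x⁴/2 - x/2) = 13/2 + x⁴/2 - x/2)
D*M(√(2 + 3)) = 963*(13/2 + (√(2 + 3))⁴/2 - √(2 + 3)/2) = 963*(13/2 + (√5)⁴/2 - √5/2) = 963*(13/2 + (½)*25 - √5/2) = 963*(13/2 + 25/2 - √5/2) = 963*(19 - √5/2) = 18297 - 963*√5/2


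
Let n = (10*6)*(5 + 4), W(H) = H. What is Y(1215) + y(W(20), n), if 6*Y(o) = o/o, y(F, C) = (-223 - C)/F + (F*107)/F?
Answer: 4141/60 ≈ 69.017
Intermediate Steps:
n = 540 (n = 60*9 = 540)
y(F, C) = 107 + (-223 - C)/F (y(F, C) = (-223 - C)/F + (107*F)/F = (-223 - C)/F + 107 = 107 + (-223 - C)/F)
Y(o) = ⅙ (Y(o) = (o/o)/6 = (⅙)*1 = ⅙)
Y(1215) + y(W(20), n) = ⅙ + (-223 - 1*540 + 107*20)/20 = ⅙ + (-223 - 540 + 2140)/20 = ⅙ + (1/20)*1377 = ⅙ + 1377/20 = 4141/60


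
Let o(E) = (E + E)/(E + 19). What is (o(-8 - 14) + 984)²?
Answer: 8976016/9 ≈ 9.9734e+5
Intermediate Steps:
o(E) = 2*E/(19 + E) (o(E) = (2*E)/(19 + E) = 2*E/(19 + E))
(o(-8 - 14) + 984)² = (2*(-8 - 14)/(19 + (-8 - 14)) + 984)² = (2*(-22)/(19 - 22) + 984)² = (2*(-22)/(-3) + 984)² = (2*(-22)*(-⅓) + 984)² = (44/3 + 984)² = (2996/3)² = 8976016/9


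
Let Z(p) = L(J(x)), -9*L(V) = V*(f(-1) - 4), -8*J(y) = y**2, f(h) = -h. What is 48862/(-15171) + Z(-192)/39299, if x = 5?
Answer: -393896111/122298488 ≈ -3.2208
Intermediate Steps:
J(y) = -y**2/8
L(V) = V/3 (L(V) = -V*(-1*(-1) - 4)/9 = -V*(1 - 4)/9 = -V*(-3)/9 = -(-1)*V/3 = V/3)
Z(p) = -25/24 (Z(p) = (-1/8*5**2)/3 = (-1/8*25)/3 = (1/3)*(-25/8) = -25/24)
48862/(-15171) + Z(-192)/39299 = 48862/(-15171) - 25/24/39299 = 48862*(-1/15171) - 25/24*1/39299 = -48862/15171 - 25/943176 = -393896111/122298488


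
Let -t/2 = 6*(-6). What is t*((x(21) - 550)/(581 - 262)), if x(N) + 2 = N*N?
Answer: -7992/319 ≈ -25.053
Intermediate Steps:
x(N) = -2 + N² (x(N) = -2 + N*N = -2 + N²)
t = 72 (t = -12*(-6) = -2*(-36) = 72)
t*((x(21) - 550)/(581 - 262)) = 72*(((-2 + 21²) - 550)/(581 - 262)) = 72*(((-2 + 441) - 550)/319) = 72*((439 - 550)*(1/319)) = 72*(-111*1/319) = 72*(-111/319) = -7992/319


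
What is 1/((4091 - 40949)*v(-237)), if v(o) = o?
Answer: 1/8735346 ≈ 1.1448e-7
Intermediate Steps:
1/((4091 - 40949)*v(-237)) = 1/((4091 - 40949)*(-237)) = -1/237/(-36858) = -1/36858*(-1/237) = 1/8735346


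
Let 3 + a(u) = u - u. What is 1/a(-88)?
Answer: -1/3 ≈ -0.33333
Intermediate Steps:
a(u) = -3 (a(u) = -3 + (u - u) = -3 + 0 = -3)
1/a(-88) = 1/(-3) = -1/3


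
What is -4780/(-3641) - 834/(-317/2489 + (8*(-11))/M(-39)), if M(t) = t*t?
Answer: 11499195114206/2553029149 ≈ 4504.1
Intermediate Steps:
M(t) = t²
-4780/(-3641) - 834/(-317/2489 + (8*(-11))/M(-39)) = -4780/(-3641) - 834/(-317/2489 + (8*(-11))/((-39)²)) = -4780*(-1/3641) - 834/(-317*1/2489 - 88/1521) = 4780/3641 - 834/(-317/2489 - 88*1/1521) = 4780/3641 - 834/(-317/2489 - 88/1521) = 4780/3641 - 834/(-701189/3785769) = 4780/3641 - 834*(-3785769/701189) = 4780/3641 + 3157331346/701189 = 11499195114206/2553029149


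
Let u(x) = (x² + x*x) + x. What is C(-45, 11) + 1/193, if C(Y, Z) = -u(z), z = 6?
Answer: -15053/193 ≈ -77.995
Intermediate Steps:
u(x) = x + 2*x² (u(x) = (x² + x²) + x = 2*x² + x = x + 2*x²)
C(Y, Z) = -78 (C(Y, Z) = -6*(1 + 2*6) = -6*(1 + 12) = -6*13 = -1*78 = -78)
C(-45, 11) + 1/193 = -78 + 1/193 = -15053/193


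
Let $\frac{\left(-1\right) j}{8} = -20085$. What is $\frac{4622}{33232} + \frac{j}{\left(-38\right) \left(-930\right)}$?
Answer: $\frac{1479317}{315704} \approx 4.6858$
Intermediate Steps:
$j = 160680$ ($j = \left(-8\right) \left(-20085\right) = 160680$)
$\frac{4622}{33232} + \frac{j}{\left(-38\right) \left(-930\right)} = \frac{4622}{33232} + \frac{160680}{\left(-38\right) \left(-930\right)} = 4622 \cdot \frac{1}{33232} + \frac{160680}{35340} = \frac{2311}{16616} + 160680 \cdot \frac{1}{35340} = \frac{2311}{16616} + \frac{2678}{589} = \frac{1479317}{315704}$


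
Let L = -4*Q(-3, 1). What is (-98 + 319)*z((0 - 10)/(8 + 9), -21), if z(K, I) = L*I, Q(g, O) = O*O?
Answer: 18564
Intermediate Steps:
Q(g, O) = O²
L = -4 (L = -4*1² = -4*1 = -4)
z(K, I) = -4*I
(-98 + 319)*z((0 - 10)/(8 + 9), -21) = (-98 + 319)*(-4*(-21)) = 221*84 = 18564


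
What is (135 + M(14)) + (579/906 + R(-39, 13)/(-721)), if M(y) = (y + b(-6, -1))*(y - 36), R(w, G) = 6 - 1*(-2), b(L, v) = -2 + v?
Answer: -23161657/217742 ≈ -106.37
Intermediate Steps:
R(w, G) = 8 (R(w, G) = 6 + 2 = 8)
M(y) = (-36 + y)*(-3 + y) (M(y) = (y + (-2 - 1))*(y - 36) = (y - 3)*(-36 + y) = (-3 + y)*(-36 + y) = (-36 + y)*(-3 + y))
(135 + M(14)) + (579/906 + R(-39, 13)/(-721)) = (135 + (108 + 14² - 39*14)) + (579/906 + 8/(-721)) = (135 + (108 + 196 - 546)) + (579*(1/906) + 8*(-1/721)) = (135 - 242) + (193/302 - 8/721) = -107 + 136737/217742 = -23161657/217742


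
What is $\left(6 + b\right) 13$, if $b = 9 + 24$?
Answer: $507$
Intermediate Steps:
$b = 33$
$\left(6 + b\right) 13 = \left(6 + 33\right) 13 = 39 \cdot 13 = 507$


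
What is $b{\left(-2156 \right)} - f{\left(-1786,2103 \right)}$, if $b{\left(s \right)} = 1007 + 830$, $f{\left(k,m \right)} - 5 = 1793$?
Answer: $39$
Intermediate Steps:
$f{\left(k,m \right)} = 1798$ ($f{\left(k,m \right)} = 5 + 1793 = 1798$)
$b{\left(s \right)} = 1837$
$b{\left(-2156 \right)} - f{\left(-1786,2103 \right)} = 1837 - 1798 = 39$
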